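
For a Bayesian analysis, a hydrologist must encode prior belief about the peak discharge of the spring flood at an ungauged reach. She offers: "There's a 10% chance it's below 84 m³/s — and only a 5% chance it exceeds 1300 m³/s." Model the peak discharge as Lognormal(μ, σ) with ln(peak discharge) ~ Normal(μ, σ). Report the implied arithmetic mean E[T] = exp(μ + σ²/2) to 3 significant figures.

E[T] ≈ 432 m³/s

If T ~ Lognormal(μ,σ) then ln T ~ Normal(μ,σ), so the p-quantile of ln T is μ + z_p·σ.
ln(84) = 4.431 and ln(1300) = 7.17; z_{0.1} = -1.282, z_{0.95} = 1.645.
σ = (7.17 − 4.431)/(1.645 − (-1.282)) = 0.936.
μ = 4.431 − (-1.282)·0.936 = 5.630.
E[T] = exp(μ + σ²/2) = exp(5.630 + 0.4381) = 432 m³/s.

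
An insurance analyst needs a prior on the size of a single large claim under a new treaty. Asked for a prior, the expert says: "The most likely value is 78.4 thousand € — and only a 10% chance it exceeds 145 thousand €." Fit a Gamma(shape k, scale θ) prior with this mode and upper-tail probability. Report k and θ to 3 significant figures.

k ≈ 6.05, θ ≈ 15.5

Gamma(k,θ) with k>1 has mode (k−1)θ, so θ = 78.4/(k−1).
Need P(X < 145) = 0.9 with θ tied to k this way. Start at k = 2, θ = 78.4: P(X<145) ≈ 0.552.
Too low — raise k to concentrate. Iterating converges to k ≈ 6.05.
Then θ = 78.4/(6.05−1) ≈ 15.5.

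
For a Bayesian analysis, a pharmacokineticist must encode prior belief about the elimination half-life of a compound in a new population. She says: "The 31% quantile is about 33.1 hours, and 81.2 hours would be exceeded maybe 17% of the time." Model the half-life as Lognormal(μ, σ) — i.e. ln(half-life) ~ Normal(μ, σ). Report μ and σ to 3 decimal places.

If T ~ Lognormal(μ,σ) then ln T ~ Normal(μ,σ), so the p-quantile of ln T is μ + z_p·σ.
ln(33.1) = 3.5 and ln(81.2) = 4.397; z_{0.31} = -0.4959, z_{0.83} = 0.9542.
σ = (4.397 − 3.5)/(0.9542 − (-0.4959)) = 0.619.
μ = 3.5 − (-0.4959)·0.619 = 3.806.

μ ≈ 3.806, σ ≈ 0.619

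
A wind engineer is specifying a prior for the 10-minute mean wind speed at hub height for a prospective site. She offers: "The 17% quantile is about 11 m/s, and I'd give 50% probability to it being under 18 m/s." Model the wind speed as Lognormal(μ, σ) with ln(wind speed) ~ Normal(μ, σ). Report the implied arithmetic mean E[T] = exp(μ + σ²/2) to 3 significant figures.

E[T] ≈ 20.6 m/s

If T ~ Lognormal(μ,σ) then ln T ~ Normal(μ,σ), so the p-quantile of ln T is μ + z_p·σ.
ln(11) = 2.398 and ln(18) = 2.89; z_{0.17} = -0.9542, z_{0.5} = 0.
σ = (2.89 − 2.398)/(0 − (-0.9542)) = 0.516.
μ = 2.398 − (-0.9542)·0.516 = 2.890.
E[T] = exp(μ + σ²/2) = exp(2.890 + 0.1332) = 20.6 m/s.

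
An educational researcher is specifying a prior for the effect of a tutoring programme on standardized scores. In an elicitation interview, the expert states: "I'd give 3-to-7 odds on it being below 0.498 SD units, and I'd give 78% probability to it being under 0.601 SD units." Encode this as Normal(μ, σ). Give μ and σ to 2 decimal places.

The p-quantile of Normal(μ,σ) is μ + z_p·σ, with z_{0.3} = -0.5244 and z_{0.78} = 0.7722.
Eliminate σ: μ = (z₂·x₁ − z₁·x₂)/(z₂ − z₁) = (0.7722·0.498 − (-0.5244)·0.601)/1.297 = 0.54.
Then σ = (x₂ − x₁)/(z₂ − z₁) = (0.601 − 0.498)/1.297 = 0.08.

μ = 0.54, σ = 0.08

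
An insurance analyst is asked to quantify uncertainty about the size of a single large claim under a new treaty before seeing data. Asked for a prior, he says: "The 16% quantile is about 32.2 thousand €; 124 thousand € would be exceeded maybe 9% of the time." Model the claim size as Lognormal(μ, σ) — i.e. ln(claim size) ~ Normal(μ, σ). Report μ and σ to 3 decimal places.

If T ~ Lognormal(μ,σ) then ln T ~ Normal(μ,σ), so the p-quantile of ln T is μ + z_p·σ.
ln(32.2) = 3.472 and ln(124) = 4.82; z_{0.16} = -0.9945, z_{0.91} = 1.341.
σ = (4.82 − 3.472)/(1.341 − (-0.9945)) = 0.577.
μ = 3.472 − (-0.9945)·0.577 = 4.046.

μ ≈ 4.046, σ ≈ 0.577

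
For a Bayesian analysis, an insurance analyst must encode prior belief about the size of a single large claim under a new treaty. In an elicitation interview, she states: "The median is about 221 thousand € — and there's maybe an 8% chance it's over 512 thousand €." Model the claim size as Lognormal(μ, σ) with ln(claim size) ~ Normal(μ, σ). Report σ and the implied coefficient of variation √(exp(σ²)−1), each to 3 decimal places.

If T ~ Lognormal(μ,σ) then ln T ~ Normal(μ,σ), so the p-quantile of ln T is μ + z_p·σ.
ln(221) = 5.398 and ln(512) = 6.238; z_{0.5} = 0, z_{0.92} = 1.405.
σ = (6.238 − 5.398)/(1.405 − (0)) = 0.598.
μ = 5.398 − (0)·0.598 = 5.398.
CV = √(exp(σ²)−1) = √(exp(0.3575)−1) = 0.656.

σ ≈ 0.598, CV ≈ 0.656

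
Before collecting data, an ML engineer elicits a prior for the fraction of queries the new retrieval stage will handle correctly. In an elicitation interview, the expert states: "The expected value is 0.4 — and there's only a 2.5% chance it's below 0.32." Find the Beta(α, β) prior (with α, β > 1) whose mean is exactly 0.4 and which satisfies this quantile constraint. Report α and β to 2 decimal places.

α ≈ 55.11, β ≈ 82.66

With mean 0.4 fixed, write α = 0.4s, β = 0.6s where s = α+β.
Need P(θ < 0.32) = 0.025 under Beta(0.4s, 0.6s). Normal approximation: (q−m)/√(m(1−m)/s) ≈ z_{0.025} = -1.96, so s ≈ 0.4·0.6·(-1.96)²/(0.32−0.4)² = 144.1.
At s = 144.1: P(θ<0.32) ≈ 0.022. Adjusting to match 0.025 gives s ≈ 137.77.
So α = 0.4·137.77 ≈ 55.11, β = 0.6·137.77 ≈ 82.66.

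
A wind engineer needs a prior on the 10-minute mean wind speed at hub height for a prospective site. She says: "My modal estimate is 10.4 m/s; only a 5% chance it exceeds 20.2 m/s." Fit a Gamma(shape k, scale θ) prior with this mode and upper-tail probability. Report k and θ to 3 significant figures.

Gamma(k,θ) with k>1 has mode (k−1)θ, so θ = 10.4/(k−1).
Need P(X < 20.2) = 0.95 with θ tied to k this way. Start at k = 2, θ = 10.4: P(X<20.2) ≈ 0.578.
Too low — raise k to concentrate. Iterating converges to k ≈ 7.3.
Then θ = 10.4/(7.3−1) ≈ 1.65.

k ≈ 7.3, θ ≈ 1.65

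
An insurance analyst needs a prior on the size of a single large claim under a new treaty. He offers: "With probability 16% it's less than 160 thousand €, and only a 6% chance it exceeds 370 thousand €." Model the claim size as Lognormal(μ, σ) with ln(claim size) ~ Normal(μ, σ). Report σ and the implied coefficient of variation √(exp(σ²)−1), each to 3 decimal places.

If T ~ Lognormal(μ,σ) then ln T ~ Normal(μ,σ), so the p-quantile of ln T is μ + z_p·σ.
ln(160) = 5.075 and ln(370) = 5.914; z_{0.16} = -0.9945, z_{0.94} = 1.555.
σ = (5.914 − 5.075)/(1.555 − (-0.9945)) = 0.329.
μ = 5.075 − (-0.9945)·0.329 = 5.402.
CV = √(exp(σ²)−1) = √(exp(0.1081)−1) = 0.338.

σ ≈ 0.329, CV ≈ 0.338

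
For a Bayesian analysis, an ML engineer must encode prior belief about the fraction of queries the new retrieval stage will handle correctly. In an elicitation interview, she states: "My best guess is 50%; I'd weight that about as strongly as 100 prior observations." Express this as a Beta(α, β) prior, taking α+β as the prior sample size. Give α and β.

Under the effective-sample-size interpretation, Beta(α, β) has prior mean α/(α+β) and prior sample size α+β.
So α+β = 100 and α/(α+β) = 0.5, giving α = 0.5·100 = 50 and β = 100 − 50 = 50.

α = 50, β = 50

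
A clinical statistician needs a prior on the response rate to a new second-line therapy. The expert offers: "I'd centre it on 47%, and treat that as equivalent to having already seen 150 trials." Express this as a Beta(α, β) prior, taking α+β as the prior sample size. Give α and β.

Under the effective-sample-size interpretation, Beta(α, β) has prior mean α/(α+β) and prior sample size α+β.
So α+β = 150 and α/(α+β) = 0.47, giving α = 0.47·150 = 70.5 and β = 150 − 70.5 = 79.5.

α = 70.5, β = 79.5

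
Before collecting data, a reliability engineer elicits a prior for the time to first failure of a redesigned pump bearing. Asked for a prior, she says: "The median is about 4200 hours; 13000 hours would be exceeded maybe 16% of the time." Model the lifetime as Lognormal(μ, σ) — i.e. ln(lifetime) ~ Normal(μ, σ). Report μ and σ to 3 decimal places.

μ ≈ 8.343, σ ≈ 1.136

If T ~ Lognormal(μ,σ) then ln T ~ Normal(μ,σ), so the p-quantile of ln T is μ + z_p·σ.
ln(4200) = 8.343 and ln(13000) = 9.473; z_{0.5} = 0, z_{0.84} = 0.9945.
σ = (9.473 − 8.343)/(0.9945 − (0)) = 1.136.
μ = 8.343 − (0)·1.136 = 8.343.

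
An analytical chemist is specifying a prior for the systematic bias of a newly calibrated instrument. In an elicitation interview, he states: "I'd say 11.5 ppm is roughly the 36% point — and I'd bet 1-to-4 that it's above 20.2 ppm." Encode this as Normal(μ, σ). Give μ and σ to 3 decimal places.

For Normal(μ,σ), the p-quantile is μ + z_p·σ. Here z_{0.36} = -0.3585, z_{0.8} = 0.8416.
So 11.5 = μ − 0.3585σ and 20.2 = μ + 0.8416σ.
Subtracting: σ = (20.2 − 11.5)/(0.8416 − (-0.3585)) = 7.250.
Then μ = 11.5 − (-0.3585)·7.250 = 14.099.

μ = 14.099, σ = 7.250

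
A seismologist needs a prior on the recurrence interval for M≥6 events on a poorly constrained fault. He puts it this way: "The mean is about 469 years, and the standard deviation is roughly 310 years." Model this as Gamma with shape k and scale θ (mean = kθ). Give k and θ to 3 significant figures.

For Gamma(k, scale θ): mean = kθ, variance = kθ², so CV = 1/√k.
CV = SD/mean = 310/469 = 0.661, hence k = 1/CV² = 2.29.
Then θ = mean/k = 469/2.29 = 205.

k ≈ 2.29, θ ≈ 205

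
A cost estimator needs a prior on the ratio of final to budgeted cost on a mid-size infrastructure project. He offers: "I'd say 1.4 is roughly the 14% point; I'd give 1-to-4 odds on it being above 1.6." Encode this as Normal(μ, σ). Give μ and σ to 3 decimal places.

μ = 1.512, σ = 0.104

For Normal(μ,σ), the p-quantile is μ + z_p·σ. Here z_{0.14} = -1.08, z_{0.8} = 0.8416.
So 1.4 = μ − 1.08σ and 1.6 = μ + 0.8416σ.
Subtracting: σ = (1.6 − 1.4)/(0.8416 − (-1.08)) = 0.104.
Then μ = 1.4 − (-1.08)·0.104 = 1.512.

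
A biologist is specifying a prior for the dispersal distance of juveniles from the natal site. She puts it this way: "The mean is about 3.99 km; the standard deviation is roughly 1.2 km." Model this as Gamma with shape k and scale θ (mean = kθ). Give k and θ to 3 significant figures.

k ≈ 11.1, θ ≈ 0.361

For Gamma(k, scale θ): mean = kθ, variance = kθ², so CV = 1/√k.
CV = SD/mean = 1.2/3.99 = 0.3008, hence k = 1/CV² = 11.1.
Then θ = mean/k = 3.99/11.1 = 0.361.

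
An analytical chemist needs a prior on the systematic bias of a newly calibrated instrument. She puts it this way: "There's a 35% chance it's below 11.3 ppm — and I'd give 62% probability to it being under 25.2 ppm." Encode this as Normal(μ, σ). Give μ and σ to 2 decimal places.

μ = 19.05, σ = 20.12

For Normal(μ,σ), the p-quantile is μ + z_p·σ. Here z_{0.35} = -0.3853, z_{0.62} = 0.3055.
So 11.3 = μ − 0.3853σ and 25.2 = μ + 0.3055σ.
Subtracting: σ = (25.2 − 11.3)/(0.3055 − (-0.3853)) = 20.12.
Then μ = 11.3 − (-0.3853)·20.12 = 19.05.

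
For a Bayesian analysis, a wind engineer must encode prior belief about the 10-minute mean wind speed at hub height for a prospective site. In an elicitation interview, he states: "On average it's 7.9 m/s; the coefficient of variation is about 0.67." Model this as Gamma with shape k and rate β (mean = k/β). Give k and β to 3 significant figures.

For Gamma(k, rate β): mean = k/β, variance = k/β², so CV = 1/√k.
CV = 0.67, hence k = 1/CV² = 2.23.
Then β = k/mean = 2.23/7.9 = 0.282.

k ≈ 2.23, β ≈ 0.282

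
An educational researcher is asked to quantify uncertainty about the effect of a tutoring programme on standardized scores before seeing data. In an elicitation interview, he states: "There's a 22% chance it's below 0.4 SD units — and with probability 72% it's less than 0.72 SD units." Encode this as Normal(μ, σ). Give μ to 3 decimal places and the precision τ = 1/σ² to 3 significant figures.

μ = 0.582, τ = 17.9

For Normal(μ,σ), the p-quantile is μ + z_p·σ. Here z_{0.22} = -0.7722, z_{0.72} = 0.5828.
So 0.4 = μ − 0.7722σ and 0.72 = μ + 0.5828σ.
Subtracting: σ = (0.72 − 0.4)/(0.5828 − (-0.7722)) = 0.236.
Then μ = 0.4 − (-0.7722)·0.236 = 0.582.
Precision τ = 1/σ² = 1/0.2362² = 17.9.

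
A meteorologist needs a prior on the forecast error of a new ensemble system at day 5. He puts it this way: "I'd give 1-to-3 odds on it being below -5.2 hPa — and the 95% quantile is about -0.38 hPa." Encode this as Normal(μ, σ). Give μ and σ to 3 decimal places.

For Normal(μ,σ), the p-quantile is μ + z_p·σ. Here z_{0.25} = -0.6745, z_{0.95} = 1.645.
So -5.2 = μ − 0.6745σ and -0.38 = μ + 1.645σ.
Subtracting: σ = (-0.38 − -5.2)/(1.645 − (-0.6745)) = 2.078.
Then μ = -5.2 − (-0.6745)·2.078 = -3.798.

μ = -3.798, σ = 2.078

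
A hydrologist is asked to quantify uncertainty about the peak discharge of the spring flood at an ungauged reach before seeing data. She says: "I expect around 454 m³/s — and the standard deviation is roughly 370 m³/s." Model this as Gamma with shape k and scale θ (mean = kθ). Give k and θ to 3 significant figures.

For Gamma(k, scale θ): mean = kθ, variance = kθ², so CV = 1/√k.
CV = SD/mean = 370/454 = 0.815, hence k = 1/CV² = 1.51.
Then θ = mean/k = 454/1.51 = 302.

k ≈ 1.51, θ ≈ 302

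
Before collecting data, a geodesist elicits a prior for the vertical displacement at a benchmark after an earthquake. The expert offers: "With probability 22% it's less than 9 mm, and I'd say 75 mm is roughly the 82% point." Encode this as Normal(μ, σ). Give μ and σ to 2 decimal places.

μ = 39.20, σ = 39.11

For Normal(μ,σ), the p-quantile is μ + z_p·σ. Here z_{0.22} = -0.7722, z_{0.82} = 0.9154.
So 9 = μ − 0.7722σ and 75 = μ + 0.9154σ.
Subtracting: σ = (75 − 9)/(0.9154 − (-0.7722)) = 39.11.
Then μ = 9 − (-0.7722)·39.11 = 39.20.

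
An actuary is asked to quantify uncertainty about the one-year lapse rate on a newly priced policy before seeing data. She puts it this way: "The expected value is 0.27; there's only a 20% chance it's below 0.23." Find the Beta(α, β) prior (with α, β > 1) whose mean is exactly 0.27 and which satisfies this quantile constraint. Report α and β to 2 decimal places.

With mean 0.27 fixed, write α = 0.27s, β = 0.73s where s = α+β.
Need P(θ < 0.23) = 0.2 under Beta(0.27s, 0.73s). Normal approximation: (q−m)/√(m(1−m)/s) ≈ z_{0.2} = -0.842, so s ≈ 0.27·0.73·(-0.842)²/(0.23−0.27)² = 87.3.
At s = 87.3: P(θ<0.23) ≈ 0.203. Adjusting to match 0.2 gives s ≈ 89.21.
So α = 0.27·89.21 ≈ 24.09, β = 0.73·89.21 ≈ 65.13.

α ≈ 24.09, β ≈ 65.13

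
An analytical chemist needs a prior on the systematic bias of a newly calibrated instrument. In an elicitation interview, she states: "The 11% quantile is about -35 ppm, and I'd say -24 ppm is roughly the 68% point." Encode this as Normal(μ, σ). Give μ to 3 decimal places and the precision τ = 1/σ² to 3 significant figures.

μ = -27.037, τ = 0.0237

The p-quantile of Normal(μ,σ) is μ + z_p·σ, with z_{0.11} = -1.227 and z_{0.68} = 0.4677.
Eliminate σ: μ = (z₂·x₁ − z₁·x₂)/(z₂ − z₁) = (0.4677·-35 − (-1.227)·-24)/1.694 = -27.037.
Then σ = (x₂ − x₁)/(z₂ − z₁) = (-24 − -35)/1.694 = 6.493.
Precision τ = 1/σ² = 1/6.493² = 0.0237.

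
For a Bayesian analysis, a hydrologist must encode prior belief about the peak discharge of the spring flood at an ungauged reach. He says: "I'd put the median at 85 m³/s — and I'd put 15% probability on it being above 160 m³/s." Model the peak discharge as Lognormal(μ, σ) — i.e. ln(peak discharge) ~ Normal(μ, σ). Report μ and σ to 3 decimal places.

μ ≈ 4.443, σ ≈ 0.610

If T ~ Lognormal(μ,σ) then ln T ~ Normal(μ,σ), so the p-quantile of ln T is μ + z_p·σ.
ln(85) = 4.443 and ln(160) = 5.075; z_{0.5} = 0, z_{0.85} = 1.036.
σ = (5.075 − 4.443)/(1.036 − (0)) = 0.610.
μ = 4.443 − (0)·0.610 = 4.443.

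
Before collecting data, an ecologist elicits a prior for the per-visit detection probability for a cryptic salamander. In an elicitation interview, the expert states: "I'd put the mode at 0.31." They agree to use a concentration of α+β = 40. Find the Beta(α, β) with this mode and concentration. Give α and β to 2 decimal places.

α = 12.78, β = 27.22

For α,β > 1 the Beta mode is (α−1)/(α+β−2). With α+β = 40, the mode is (α−1)/38.
Set (α−1)/38 = 0.31 → α = 1 + 0.31·38 = 12.78.
β = 40 − α = 27.22.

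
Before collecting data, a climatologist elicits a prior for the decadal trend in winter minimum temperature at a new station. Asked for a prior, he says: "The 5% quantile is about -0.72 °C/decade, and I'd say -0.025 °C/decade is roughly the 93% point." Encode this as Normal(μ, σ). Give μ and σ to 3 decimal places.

μ = -0.354, σ = 0.223

The p-quantile of Normal(μ,σ) is μ + z_p·σ, with z_{0.05} = -1.645 and z_{0.93} = 1.476.
Eliminate σ: μ = (z₂·x₁ − z₁·x₂)/(z₂ − z₁) = (1.476·-0.72 − (-1.645)·-0.025)/3.121 = -0.354.
Then σ = (x₂ − x₁)/(z₂ − z₁) = (-0.025 − -0.72)/3.121 = 0.223.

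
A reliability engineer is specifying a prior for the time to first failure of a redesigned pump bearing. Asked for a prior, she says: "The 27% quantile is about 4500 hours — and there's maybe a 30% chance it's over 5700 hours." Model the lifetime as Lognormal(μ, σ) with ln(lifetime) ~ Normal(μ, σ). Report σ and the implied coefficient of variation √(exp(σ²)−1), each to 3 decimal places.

σ ≈ 0.208, CV ≈ 0.210

If T ~ Lognormal(μ,σ) then ln T ~ Normal(μ,σ), so the p-quantile of ln T is μ + z_p·σ.
ln(4500) = 8.412 and ln(5700) = 8.648; z_{0.27} = -0.6128, z_{0.7} = 0.5244.
σ = (8.648 − 8.412)/(0.5244 − (-0.6128)) = 0.208.
μ = 8.412 − (-0.6128)·0.208 = 8.539.
CV = √(exp(σ²)−1) = √(exp(0.0432)−1) = 0.210.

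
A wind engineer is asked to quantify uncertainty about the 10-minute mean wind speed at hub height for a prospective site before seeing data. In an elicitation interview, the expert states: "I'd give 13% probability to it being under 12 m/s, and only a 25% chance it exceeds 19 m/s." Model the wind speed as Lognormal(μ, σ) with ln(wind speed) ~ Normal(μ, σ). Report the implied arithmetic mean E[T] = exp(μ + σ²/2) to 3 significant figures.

E[T] ≈ 16.5 m/s

If T ~ Lognormal(μ,σ) then ln T ~ Normal(μ,σ), so the p-quantile of ln T is μ + z_p·σ.
ln(12) = 2.485 and ln(19) = 2.944; z_{0.13} = -1.126, z_{0.75} = 0.6745.
σ = (2.944 − 2.485)/(0.6745 − (-1.126)) = 0.255.
μ = 2.485 − (-1.126)·0.255 = 2.772.
E[T] = exp(μ + σ²/2) = exp(2.772 + 0.0326) = 16.5 m/s.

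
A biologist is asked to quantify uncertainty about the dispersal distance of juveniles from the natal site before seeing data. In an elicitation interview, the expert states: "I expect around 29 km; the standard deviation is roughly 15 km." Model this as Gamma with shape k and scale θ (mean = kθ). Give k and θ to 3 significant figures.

For Gamma(k, scale θ): mean = kθ, variance = kθ², so CV = 1/√k.
CV = SD/mean = 15/29 = 0.5172, hence k = 1/CV² = 3.74.
Then θ = mean/k = 29/3.74 = 7.76.

k ≈ 3.74, θ ≈ 7.76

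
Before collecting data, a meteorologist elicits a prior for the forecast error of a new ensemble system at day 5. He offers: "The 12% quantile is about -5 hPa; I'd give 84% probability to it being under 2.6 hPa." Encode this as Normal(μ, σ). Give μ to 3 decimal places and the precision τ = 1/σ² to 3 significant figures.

μ = -0.884, τ = 0.0815

The p-quantile of Normal(μ,σ) is μ + z_p·σ, with z_{0.12} = -1.175 and z_{0.84} = 0.9945.
Eliminate σ: μ = (z₂·x₁ − z₁·x₂)/(z₂ − z₁) = (0.9945·-5 − (-1.175)·2.6)/2.169 = -0.884.
Then σ = (x₂ − x₁)/(z₂ − z₁) = (2.6 − -5)/2.169 = 3.503.
Precision τ = 1/σ² = 1/3.503² = 0.0815.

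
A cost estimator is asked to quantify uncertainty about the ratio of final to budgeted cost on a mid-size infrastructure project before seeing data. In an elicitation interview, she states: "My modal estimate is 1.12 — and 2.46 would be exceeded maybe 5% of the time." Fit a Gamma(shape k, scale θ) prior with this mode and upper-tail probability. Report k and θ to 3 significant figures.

Gamma(k,θ) with k>1 has mode (k−1)θ, so θ = 1.12/(k−1).
Need P(X < 2.46) = 0.95 with θ tied to k this way. Start at k = 2, θ = 1.12: P(X<2.46) ≈ 0.645.
Too low — raise k to concentrate. Iterating converges to k ≈ 5.44.
Then θ = 1.12/(5.44−1) ≈ 0.252.

k ≈ 5.44, θ ≈ 0.252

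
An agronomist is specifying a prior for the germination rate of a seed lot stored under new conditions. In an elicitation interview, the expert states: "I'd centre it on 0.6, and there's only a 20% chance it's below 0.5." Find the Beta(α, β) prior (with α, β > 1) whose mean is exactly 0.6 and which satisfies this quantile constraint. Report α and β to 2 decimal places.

With mean 0.6 fixed, write α = 0.6s, β = 0.4s where s = α+β.
Need P(θ < 0.5) = 0.2 under Beta(0.6s, 0.4s). Normal approximation: (q−m)/√(m(1−m)/s) ≈ z_{0.2} = -0.842, so s ≈ 0.6·0.4·(-0.842)²/(0.5−0.6)² = 17.0.
At s = 17.0: P(θ<0.5) ≈ 0.198. Adjusting to match 0.2 gives s ≈ 16.72.
So α = 0.6·16.72 ≈ 10.03, β = 0.4·16.72 ≈ 6.69.

α ≈ 10.03, β ≈ 6.69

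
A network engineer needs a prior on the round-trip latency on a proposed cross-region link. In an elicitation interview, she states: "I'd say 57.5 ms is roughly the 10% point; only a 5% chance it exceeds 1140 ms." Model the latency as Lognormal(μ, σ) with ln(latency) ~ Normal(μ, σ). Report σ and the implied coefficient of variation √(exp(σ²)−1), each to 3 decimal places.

If T ~ Lognormal(μ,σ) then ln T ~ Normal(μ,σ), so the p-quantile of ln T is μ + z_p·σ.
ln(57.5) = 4.052 and ln(1140) = 7.039; z_{0.1} = -1.282, z_{0.95} = 1.645.
σ = (7.039 − 4.052)/(1.645 − (-1.282)) = 1.021.
μ = 4.052 − (-1.282)·1.021 = 5.360.
CV = √(exp(σ²)−1) = √(exp(1.0418)−1) = 1.354.

σ ≈ 1.021, CV ≈ 1.354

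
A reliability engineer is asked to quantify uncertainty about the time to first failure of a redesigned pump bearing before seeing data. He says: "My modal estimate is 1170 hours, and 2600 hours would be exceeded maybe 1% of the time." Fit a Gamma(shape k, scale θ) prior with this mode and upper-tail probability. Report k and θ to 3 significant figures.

k ≈ 8.55, θ ≈ 155

Gamma(k,θ) with k>1 has mode (k−1)θ, so θ = 1170/(k−1).
Need P(X < 2600) = 0.99 with θ tied to k this way. Start at k = 2, θ = 1170: P(X<2600) ≈ 0.651.
Too low — raise k to concentrate. Iterating converges to k ≈ 8.55.
Then θ = 1170/(8.55−1) ≈ 155.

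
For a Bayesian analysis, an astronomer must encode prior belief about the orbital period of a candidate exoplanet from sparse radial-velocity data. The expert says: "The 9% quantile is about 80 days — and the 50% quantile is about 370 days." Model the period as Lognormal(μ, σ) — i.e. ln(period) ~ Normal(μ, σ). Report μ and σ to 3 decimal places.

μ ≈ 5.914, σ ≈ 1.142

If T ~ Lognormal(μ,σ) then ln T ~ Normal(μ,σ), so the p-quantile of ln T is μ + z_p·σ.
ln(80) = 4.382 and ln(370) = 5.914; z_{0.09} = -1.341, z_{0.5} = 0.
σ = (5.914 − 4.382)/(0 − (-1.341)) = 1.142.
μ = 4.382 − (-1.341)·1.142 = 5.914.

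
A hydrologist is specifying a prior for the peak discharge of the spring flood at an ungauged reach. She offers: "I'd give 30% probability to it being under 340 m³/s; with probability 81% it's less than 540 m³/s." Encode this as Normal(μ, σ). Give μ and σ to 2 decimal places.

μ = 414.79, σ = 142.62

For Normal(μ,σ), the p-quantile is μ + z_p·σ. Here z_{0.3} = -0.5244, z_{0.81} = 0.8779.
So 340 = μ − 0.5244σ and 540 = μ + 0.8779σ.
Subtracting: σ = (540 − 340)/(0.8779 − (-0.5244)) = 142.62.
Then μ = 340 − (-0.5244)·142.62 = 414.79.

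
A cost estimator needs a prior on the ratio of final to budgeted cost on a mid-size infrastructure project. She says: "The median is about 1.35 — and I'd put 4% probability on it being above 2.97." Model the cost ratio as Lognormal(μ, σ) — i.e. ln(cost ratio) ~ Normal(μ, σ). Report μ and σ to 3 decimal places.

If T ~ Lognormal(μ,σ) then ln T ~ Normal(μ,σ), so the p-quantile of ln T is μ + z_p·σ.
ln(1.35) = 0.3001 and ln(2.97) = 1.089; z_{0.5} = 0, z_{0.96} = 1.751.
σ = (1.089 − 0.3001)/(1.751 − (0)) = 0.450.
μ = 0.3001 − (0)·0.450 = 0.300.

μ ≈ 0.300, σ ≈ 0.450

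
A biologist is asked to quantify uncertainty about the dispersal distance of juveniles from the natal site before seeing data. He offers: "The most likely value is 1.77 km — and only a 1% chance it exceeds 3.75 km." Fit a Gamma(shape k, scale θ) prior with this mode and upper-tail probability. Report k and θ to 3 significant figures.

Gamma(k,θ) with k>1 has mode (k−1)θ, so θ = 1.77/(k−1).
Need P(X < 3.75) = 0.99 with θ tied to k this way. Start at k = 2, θ = 1.77: P(X<3.75) ≈ 0.625.
Too low — raise k to concentrate. Iterating converges to k ≈ 9.62.
Then θ = 1.77/(9.62−1) ≈ 0.205.

k ≈ 9.62, θ ≈ 0.205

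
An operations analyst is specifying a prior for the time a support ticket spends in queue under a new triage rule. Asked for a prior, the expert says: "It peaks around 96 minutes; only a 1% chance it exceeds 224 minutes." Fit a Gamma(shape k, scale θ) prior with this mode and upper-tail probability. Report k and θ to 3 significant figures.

k ≈ 7.63, θ ≈ 14.5

Gamma(k,θ) with k>1 has mode (k−1)θ, so θ = 96/(k−1).
Need P(X < 224) = 0.99 with θ tied to k this way. Start at k = 2, θ = 96: P(X<224) ≈ 0.677.
Too low — raise k to concentrate. Iterating converges to k ≈ 7.63.
Then θ = 96/(7.63−1) ≈ 14.5.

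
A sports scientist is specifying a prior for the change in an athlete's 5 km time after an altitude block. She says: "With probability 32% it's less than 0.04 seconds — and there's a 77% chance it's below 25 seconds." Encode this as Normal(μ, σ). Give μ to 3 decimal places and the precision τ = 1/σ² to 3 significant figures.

μ = 9.715, τ = 0.00234

The p-quantile of Normal(μ,σ) is μ + z_p·σ, with z_{0.32} = -0.4677 and z_{0.77} = 0.7388.
Eliminate σ: μ = (z₂·x₁ − z₁·x₂)/(z₂ − z₁) = (0.7388·0.04 − (-0.4677)·25)/1.207 = 9.715.
Then σ = (x₂ − x₁)/(z₂ − z₁) = (25 − 0.04)/1.207 = 20.687.
Precision τ = 1/σ² = 1/20.69² = 0.00234.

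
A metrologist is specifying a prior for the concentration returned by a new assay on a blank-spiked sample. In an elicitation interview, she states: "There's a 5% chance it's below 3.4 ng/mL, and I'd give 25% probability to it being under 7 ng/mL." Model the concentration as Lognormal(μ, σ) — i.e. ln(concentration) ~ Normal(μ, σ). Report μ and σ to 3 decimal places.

μ ≈ 2.448, σ ≈ 0.744

If T ~ Lognormal(μ,σ) then ln T ~ Normal(μ,σ), so the p-quantile of ln T is μ + z_p·σ.
ln(3.4) = 1.224 and ln(7) = 1.946; z_{0.05} = -1.645, z_{0.25} = -0.6745.
σ = (1.946 − 1.224)/(-0.6745 − (-1.645)) = 0.744.
μ = 1.224 − (-1.645)·0.744 = 2.448.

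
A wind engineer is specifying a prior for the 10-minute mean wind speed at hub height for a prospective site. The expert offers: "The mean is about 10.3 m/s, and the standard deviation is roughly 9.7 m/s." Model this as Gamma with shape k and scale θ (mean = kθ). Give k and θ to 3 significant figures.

For Gamma(k, scale θ): mean = kθ, variance = kθ², so CV = 1/√k.
CV = SD/mean = 9.7/10.3 = 0.9417, hence k = 1/CV² = 1.13.
Then θ = mean/k = 10.3/1.13 = 9.13.

k ≈ 1.13, θ ≈ 9.13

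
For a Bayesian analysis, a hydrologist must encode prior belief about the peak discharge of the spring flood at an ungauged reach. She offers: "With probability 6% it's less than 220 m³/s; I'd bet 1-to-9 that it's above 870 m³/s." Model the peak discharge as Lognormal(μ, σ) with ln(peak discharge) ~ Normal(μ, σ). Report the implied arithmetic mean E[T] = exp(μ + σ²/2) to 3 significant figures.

If T ~ Lognormal(μ,σ) then ln T ~ Normal(μ,σ), so the p-quantile of ln T is μ + z_p·σ.
ln(220) = 5.394 and ln(870) = 6.768; z_{0.06} = -1.555, z_{0.9} = 1.282.
σ = (6.768 − 5.394)/(1.282 − (-1.555)) = 0.485.
μ = 5.394 − (-1.555)·0.485 = 6.147.
E[T] = exp(μ + σ²/2) = exp(6.147 + 0.1175) = 526 m³/s.

E[T] ≈ 526 m³/s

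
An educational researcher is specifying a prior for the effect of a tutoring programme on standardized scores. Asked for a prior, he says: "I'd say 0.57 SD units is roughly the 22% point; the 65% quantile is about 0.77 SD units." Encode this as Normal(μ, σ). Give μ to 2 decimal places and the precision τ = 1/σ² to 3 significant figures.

For Normal(μ,σ), the p-quantile is μ + z_p·σ. Here z_{0.22} = -0.7722, z_{0.65} = 0.3853.
So 0.57 = μ − 0.7722σ and 0.77 = μ + 0.3853σ.
Subtracting: σ = (0.77 − 0.57)/(0.3853 − (-0.7722)) = 0.17.
Then μ = 0.57 − (-0.7722)·0.17 = 0.70.
Precision τ = 1/σ² = 1/0.1728² = 33.5.

μ = 0.70, τ = 33.5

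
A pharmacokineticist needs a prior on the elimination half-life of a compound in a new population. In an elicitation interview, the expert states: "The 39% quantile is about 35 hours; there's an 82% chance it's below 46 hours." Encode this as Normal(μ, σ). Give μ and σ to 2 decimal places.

For Normal(μ,σ), the p-quantile is μ + z_p·σ. Here z_{0.39} = -0.2793, z_{0.82} = 0.9154.
So 35 = μ − 0.2793σ and 46 = μ + 0.9154σ.
Subtracting: σ = (46 − 35)/(0.9154 − (-0.2793)) = 9.21.
Then μ = 35 − (-0.2793)·9.21 = 37.57.

μ = 37.57, σ = 9.21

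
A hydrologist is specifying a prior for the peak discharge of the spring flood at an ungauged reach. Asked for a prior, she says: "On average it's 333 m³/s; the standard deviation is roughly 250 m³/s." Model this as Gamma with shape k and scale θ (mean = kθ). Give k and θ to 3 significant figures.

For Gamma(k, scale θ): mean = kθ, variance = kθ², so CV = 1/√k.
CV = SD/mean = 250/333 = 0.7508, hence k = 1/CV² = 1.77.
Then θ = mean/k = 333/1.77 = 188.

k ≈ 1.77, θ ≈ 188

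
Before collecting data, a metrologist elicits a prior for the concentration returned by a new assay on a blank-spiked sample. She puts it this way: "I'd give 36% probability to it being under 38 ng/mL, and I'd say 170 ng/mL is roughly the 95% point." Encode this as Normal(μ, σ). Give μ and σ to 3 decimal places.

For Normal(μ,σ), the p-quantile is μ + z_p·σ. Here z_{0.36} = -0.3585, z_{0.95} = 1.645.
So 38 = μ − 0.3585σ and 170 = μ + 1.645σ.
Subtracting: σ = (170 − 38)/(1.645 − (-0.3585)) = 65.891.
Then μ = 38 − (-0.3585)·65.891 = 61.619.

μ = 61.619, σ = 65.891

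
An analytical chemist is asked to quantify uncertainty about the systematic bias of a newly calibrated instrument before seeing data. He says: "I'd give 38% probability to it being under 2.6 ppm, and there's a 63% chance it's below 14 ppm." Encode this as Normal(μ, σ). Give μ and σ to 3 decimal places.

The p-quantile of Normal(μ,σ) is μ + z_p·σ, with z_{0.38} = -0.3055 and z_{0.63} = 0.3319.
Eliminate σ: μ = (z₂·x₁ − z₁·x₂)/(z₂ − z₁) = (0.3319·2.6 − (-0.3055)·14)/0.6373 = 8.064.
Then σ = (x₂ − x₁)/(z₂ − z₁) = (14 − 2.6)/0.6373 = 17.887.

μ = 8.064, σ = 17.887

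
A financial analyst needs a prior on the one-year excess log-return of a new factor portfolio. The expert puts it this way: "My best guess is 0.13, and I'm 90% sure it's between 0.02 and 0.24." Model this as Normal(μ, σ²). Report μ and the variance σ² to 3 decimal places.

A symmetric 90% interval runs μ ± z·σ with z = 1.645.
Half-width = 0.11, so σ = 0.11/1.645 = 0.0669 and σ² = 0.004.
μ is the stated best guess, 0.130.

μ = 0.130, σ² = 0.004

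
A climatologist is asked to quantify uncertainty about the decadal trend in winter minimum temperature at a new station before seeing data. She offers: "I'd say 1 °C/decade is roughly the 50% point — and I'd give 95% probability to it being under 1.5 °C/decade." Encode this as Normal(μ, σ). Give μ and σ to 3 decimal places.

μ = 1.000, σ = 0.304

For Normal(μ,σ), the p-quantile is μ + z_p·σ. Here z_{0.5} = 0, z_{0.95} = 1.645.
So 1 = μ + 0σ and 1.5 = μ + 1.645σ.
Subtracting: σ = (1.5 − 1)/(1.645 − (0)) = 0.304.
Then μ = 1 − (0)·0.304 = 1.000.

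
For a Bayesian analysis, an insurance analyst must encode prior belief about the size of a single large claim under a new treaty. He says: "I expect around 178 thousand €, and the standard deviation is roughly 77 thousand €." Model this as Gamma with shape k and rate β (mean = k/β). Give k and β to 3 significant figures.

k ≈ 5.34, β ≈ 0.03

For Gamma(k, rate β): mean = k/β, variance = k/β², so CV = 1/√k.
CV = SD/mean = 77/178 = 0.4326, hence k = 1/CV² = 5.34.
Then β = k/mean = 5.34/178 = 0.03.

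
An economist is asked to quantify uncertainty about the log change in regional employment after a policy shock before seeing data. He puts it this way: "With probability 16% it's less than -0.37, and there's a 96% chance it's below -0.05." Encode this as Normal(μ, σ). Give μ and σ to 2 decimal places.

The p-quantile of Normal(μ,σ) is μ + z_p·σ, with z_{0.16} = -0.9945 and z_{0.96} = 1.751.
Eliminate σ: μ = (z₂·x₁ − z₁·x₂)/(z₂ − z₁) = (1.751·-0.37 − (-0.9945)·-0.05)/2.745 = -0.25.
Then σ = (x₂ − x₁)/(z₂ − z₁) = (-0.05 − -0.37)/2.745 = 0.12.

μ = -0.25, σ = 0.12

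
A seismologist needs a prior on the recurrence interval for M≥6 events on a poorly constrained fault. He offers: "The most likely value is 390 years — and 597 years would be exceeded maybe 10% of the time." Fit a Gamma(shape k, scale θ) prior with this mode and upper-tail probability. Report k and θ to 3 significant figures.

k ≈ 11.3, θ ≈ 37.9

Gamma(k,θ) with k>1 has mode (k−1)θ, so θ = 390/(k−1).
Need P(X < 597) = 0.9 with θ tied to k this way. Start at k = 2, θ = 390: P(X<597) ≈ 0.452.
Too low — raise k to concentrate. Iterating converges to k ≈ 11.3.
Then θ = 390/(11.3−1) ≈ 37.9.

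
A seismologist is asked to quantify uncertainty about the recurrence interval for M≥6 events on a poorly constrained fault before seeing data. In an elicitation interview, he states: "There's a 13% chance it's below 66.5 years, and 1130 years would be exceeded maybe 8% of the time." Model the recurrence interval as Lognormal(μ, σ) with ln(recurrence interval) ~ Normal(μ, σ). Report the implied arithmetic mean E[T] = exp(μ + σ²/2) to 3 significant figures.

E[T] ≈ 439 years

If T ~ Lognormal(μ,σ) then ln T ~ Normal(μ,σ), so the p-quantile of ln T is μ + z_p·σ.
ln(66.5) = 4.197 and ln(1130) = 7.03; z_{0.13} = -1.126, z_{0.92} = 1.405.
σ = (7.03 − 4.197)/(1.405 − (-1.126)) = 1.119.
μ = 4.197 − (-1.126)·1.119 = 5.458.
E[T] = exp(μ + σ²/2) = exp(5.458 + 0.6261) = 439 years.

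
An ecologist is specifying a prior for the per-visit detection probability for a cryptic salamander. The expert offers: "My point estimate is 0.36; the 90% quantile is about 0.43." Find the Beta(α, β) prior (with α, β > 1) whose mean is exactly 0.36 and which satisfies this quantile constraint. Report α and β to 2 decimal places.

α ≈ 28.27, β ≈ 50.27

With mean 0.36 fixed, write α = 0.36s, β = 0.64s where s = α+β.
Need P(θ < 0.43) = 0.9 under Beta(0.36s, 0.64s). Normal approximation: (q−m)/√(m(1−m)/s) ≈ z_{0.9} = 1.28, so s ≈ 0.36·0.64·(1.28)²/(0.43−0.36)² = 77.2.
At s = 77.2: P(θ<0.43) ≈ 0.898. Adjusting to match 0.9 gives s ≈ 78.54.
So α = 0.36·78.54 ≈ 28.27, β = 0.64·78.54 ≈ 50.27.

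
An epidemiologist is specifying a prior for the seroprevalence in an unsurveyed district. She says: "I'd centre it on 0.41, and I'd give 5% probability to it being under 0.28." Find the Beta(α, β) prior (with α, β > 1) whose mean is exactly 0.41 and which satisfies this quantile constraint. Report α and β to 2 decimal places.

α ≈ 14.83, β ≈ 21.34

With mean 0.41 fixed, write α = 0.41s, β = 0.59s where s = α+β.
Need P(θ < 0.28) = 0.05 under Beta(0.41s, 0.59s). Normal approximation: (q−m)/√(m(1−m)/s) ≈ z_{0.05} = -1.64, so s ≈ 0.41·0.59·(-1.64)²/(0.28−0.41)² = 38.7.
At s = 38.7: P(θ<0.28) ≈ 0.044. Adjusting to match 0.05 gives s ≈ 36.16.
So α = 0.41·36.16 ≈ 14.83, β = 0.59·36.16 ≈ 21.34.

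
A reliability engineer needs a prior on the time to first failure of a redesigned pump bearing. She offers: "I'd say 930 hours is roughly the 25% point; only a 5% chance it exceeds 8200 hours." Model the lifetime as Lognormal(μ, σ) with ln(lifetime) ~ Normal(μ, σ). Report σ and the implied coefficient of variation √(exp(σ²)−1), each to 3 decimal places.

σ ≈ 0.939, CV ≈ 1.189

If T ~ Lognormal(μ,σ) then ln T ~ Normal(μ,σ), so the p-quantile of ln T is μ + z_p·σ.
ln(930) = 6.835 and ln(8200) = 9.012; z_{0.25} = -0.6745, z_{0.95} = 1.645.
σ = (9.012 − 6.835)/(1.645 − (-0.6745)) = 0.939.
μ = 6.835 − (-0.6745)·0.939 = 7.468.
CV = √(exp(σ²)−1) = √(exp(0.8808)−1) = 1.189.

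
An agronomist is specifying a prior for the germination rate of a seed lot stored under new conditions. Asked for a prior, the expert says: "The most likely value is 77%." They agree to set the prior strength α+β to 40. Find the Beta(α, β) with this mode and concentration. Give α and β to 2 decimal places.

α = 30.26, β = 9.74

For α,β > 1 the Beta mode is (α−1)/(α+β−2). With α+β = 40, the mode is (α−1)/38.
Set (α−1)/38 = 0.77 → α = 1 + 0.77·38 = 30.26.
β = 40 − α = 9.74.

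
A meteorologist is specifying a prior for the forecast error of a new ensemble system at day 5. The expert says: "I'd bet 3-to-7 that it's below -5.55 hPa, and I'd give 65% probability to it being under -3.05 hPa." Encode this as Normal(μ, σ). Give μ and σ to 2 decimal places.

For Normal(μ,σ), the p-quantile is μ + z_p·σ. Here z_{0.3} = -0.5244, z_{0.65} = 0.3853.
So -5.55 = μ − 0.5244σ and -3.05 = μ + 0.3853σ.
Subtracting: σ = (-3.05 − -5.55)/(0.3853 − (-0.5244)) = 2.75.
Then μ = -5.55 − (-0.5244)·2.75 = -4.11.

μ = -4.11, σ = 2.75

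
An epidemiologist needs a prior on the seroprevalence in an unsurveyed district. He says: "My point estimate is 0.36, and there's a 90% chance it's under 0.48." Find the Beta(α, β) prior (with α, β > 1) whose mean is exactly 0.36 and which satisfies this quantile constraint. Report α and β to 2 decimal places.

α ≈ 9.68, β ≈ 17.21

With mean 0.36 fixed, write α = 0.36s, β = 0.64s where s = α+β.
Need P(θ < 0.48) = 0.9 under Beta(0.36s, 0.64s). Normal approximation: (q−m)/√(m(1−m)/s) ≈ z_{0.9} = 1.28, so s ≈ 0.36·0.64·(1.28)²/(0.48−0.36)² = 26.3.
At s = 26.3: P(θ<0.48) ≈ 0.897. Adjusting to match 0.9 gives s ≈ 26.90.
So α = 0.36·26.90 ≈ 9.68, β = 0.64·26.90 ≈ 17.21.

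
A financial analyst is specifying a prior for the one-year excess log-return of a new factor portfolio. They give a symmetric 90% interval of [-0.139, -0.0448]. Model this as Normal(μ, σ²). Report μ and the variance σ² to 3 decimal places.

μ = -0.092, σ² = 0.001

A symmetric 90% interval runs μ ± z·σ with z = 1.645.
Half-width = 0.0471, so σ = 0.0471/1.645 = 0.0286 and σ² = 0.001.
μ is the interval midpoint, -0.092.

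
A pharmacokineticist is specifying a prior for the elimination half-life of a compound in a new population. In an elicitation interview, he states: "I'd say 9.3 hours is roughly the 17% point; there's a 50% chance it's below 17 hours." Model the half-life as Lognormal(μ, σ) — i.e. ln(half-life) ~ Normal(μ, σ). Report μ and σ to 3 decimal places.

If T ~ Lognormal(μ,σ) then ln T ~ Normal(μ,σ), so the p-quantile of ln T is μ + z_p·σ.
ln(9.3) = 2.23 and ln(17) = 2.833; z_{0.17} = -0.9542, z_{0.5} = 0.
σ = (2.833 − 2.23)/(0 − (-0.9542)) = 0.632.
μ = 2.23 − (-0.9542)·0.632 = 2.833.

μ ≈ 2.833, σ ≈ 0.632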